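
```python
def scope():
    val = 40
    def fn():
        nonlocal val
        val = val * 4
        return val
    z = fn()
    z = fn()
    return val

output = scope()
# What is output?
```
640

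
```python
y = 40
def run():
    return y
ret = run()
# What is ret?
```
40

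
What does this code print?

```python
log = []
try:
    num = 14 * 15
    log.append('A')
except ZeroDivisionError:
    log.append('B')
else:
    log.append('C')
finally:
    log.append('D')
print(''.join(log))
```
ACD

else runs before finally when no exception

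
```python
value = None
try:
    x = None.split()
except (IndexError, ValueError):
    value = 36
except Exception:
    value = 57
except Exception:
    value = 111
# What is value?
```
57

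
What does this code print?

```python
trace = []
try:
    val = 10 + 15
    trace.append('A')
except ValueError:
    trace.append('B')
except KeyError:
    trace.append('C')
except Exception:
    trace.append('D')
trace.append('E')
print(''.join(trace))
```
AE

No exception, try block completes normally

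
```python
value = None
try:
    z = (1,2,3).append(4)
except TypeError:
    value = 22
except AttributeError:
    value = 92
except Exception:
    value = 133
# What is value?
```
92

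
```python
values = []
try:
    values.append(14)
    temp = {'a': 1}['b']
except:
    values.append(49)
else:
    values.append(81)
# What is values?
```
[14, 49]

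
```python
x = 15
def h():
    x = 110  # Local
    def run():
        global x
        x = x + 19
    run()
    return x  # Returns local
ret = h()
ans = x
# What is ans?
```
34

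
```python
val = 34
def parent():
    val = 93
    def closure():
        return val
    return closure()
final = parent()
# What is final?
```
93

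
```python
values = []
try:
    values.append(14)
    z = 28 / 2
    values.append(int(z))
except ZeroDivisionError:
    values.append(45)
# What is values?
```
[14, 14]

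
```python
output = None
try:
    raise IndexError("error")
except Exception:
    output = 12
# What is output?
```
12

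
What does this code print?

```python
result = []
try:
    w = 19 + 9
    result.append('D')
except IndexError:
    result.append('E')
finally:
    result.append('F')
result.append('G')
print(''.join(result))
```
DFG

finally runs after normal execution too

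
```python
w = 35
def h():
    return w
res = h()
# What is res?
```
35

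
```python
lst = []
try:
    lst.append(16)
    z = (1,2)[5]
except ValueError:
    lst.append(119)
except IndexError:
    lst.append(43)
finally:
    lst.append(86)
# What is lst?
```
[16, 43, 86]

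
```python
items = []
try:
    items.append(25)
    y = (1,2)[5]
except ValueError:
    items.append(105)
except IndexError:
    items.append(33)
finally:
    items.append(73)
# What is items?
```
[25, 33, 73]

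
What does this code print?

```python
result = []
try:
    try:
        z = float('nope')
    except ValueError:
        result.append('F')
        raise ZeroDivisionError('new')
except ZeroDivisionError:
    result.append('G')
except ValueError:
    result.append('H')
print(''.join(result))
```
FG

New ZeroDivisionError raised, caught by outer ZeroDivisionError handler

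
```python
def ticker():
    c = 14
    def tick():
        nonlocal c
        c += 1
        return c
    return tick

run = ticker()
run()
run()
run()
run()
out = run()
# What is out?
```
19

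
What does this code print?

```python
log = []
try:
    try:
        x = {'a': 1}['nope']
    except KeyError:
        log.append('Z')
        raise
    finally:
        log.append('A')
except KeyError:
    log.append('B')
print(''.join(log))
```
ZAB

finally runs before re-raised exception propagates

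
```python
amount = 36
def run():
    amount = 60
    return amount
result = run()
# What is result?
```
60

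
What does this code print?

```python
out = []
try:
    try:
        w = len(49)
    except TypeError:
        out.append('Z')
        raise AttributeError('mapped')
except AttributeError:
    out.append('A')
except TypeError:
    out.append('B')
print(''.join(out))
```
ZA

New AttributeError raised, caught by outer AttributeError handler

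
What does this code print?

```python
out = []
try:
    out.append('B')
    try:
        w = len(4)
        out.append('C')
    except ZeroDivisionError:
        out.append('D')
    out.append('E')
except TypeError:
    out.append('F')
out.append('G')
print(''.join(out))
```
BFG

Inner handler doesn't match, propagates to outer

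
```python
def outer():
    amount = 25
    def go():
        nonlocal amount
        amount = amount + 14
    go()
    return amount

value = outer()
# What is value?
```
39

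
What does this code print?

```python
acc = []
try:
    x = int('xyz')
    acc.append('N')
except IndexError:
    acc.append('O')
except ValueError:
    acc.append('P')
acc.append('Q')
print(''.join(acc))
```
PQ

ValueError is caught by its specific handler, not IndexError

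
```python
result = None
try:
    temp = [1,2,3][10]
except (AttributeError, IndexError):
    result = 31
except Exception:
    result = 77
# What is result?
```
31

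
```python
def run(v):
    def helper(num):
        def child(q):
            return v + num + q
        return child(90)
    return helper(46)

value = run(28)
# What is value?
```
164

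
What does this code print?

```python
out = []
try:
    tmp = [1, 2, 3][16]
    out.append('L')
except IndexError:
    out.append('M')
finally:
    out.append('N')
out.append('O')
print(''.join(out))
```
MNO

finally always runs, even after exception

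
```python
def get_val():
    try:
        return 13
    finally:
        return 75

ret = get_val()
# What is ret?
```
75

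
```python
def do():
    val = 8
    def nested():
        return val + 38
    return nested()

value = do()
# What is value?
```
46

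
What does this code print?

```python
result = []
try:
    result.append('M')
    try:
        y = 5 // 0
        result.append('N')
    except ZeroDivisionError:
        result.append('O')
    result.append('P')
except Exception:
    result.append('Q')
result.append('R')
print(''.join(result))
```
MOPR

Inner exception caught by inner handler, outer continues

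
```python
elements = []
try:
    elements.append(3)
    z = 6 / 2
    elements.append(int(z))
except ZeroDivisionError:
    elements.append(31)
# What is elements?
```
[3, 3]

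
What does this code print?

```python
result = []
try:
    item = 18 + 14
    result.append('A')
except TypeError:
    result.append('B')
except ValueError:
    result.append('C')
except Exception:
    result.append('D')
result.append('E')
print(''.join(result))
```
AE

No exception, try block completes normally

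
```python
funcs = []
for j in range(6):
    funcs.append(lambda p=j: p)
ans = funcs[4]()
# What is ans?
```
4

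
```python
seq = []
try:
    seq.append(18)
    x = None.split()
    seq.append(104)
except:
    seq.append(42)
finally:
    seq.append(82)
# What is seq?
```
[18, 42, 82]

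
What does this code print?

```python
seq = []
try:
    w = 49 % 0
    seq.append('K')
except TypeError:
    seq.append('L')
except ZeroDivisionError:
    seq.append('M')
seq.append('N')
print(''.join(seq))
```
MN

ZeroDivisionError is caught by its specific handler, not TypeError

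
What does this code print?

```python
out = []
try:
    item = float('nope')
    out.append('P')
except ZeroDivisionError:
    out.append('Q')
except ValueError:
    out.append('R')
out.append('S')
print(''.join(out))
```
RS

ValueError is caught by its specific handler, not ZeroDivisionError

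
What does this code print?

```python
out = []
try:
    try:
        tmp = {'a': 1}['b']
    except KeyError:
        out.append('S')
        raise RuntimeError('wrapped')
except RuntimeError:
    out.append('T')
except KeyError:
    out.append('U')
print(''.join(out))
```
ST

New RuntimeError raised, caught by outer RuntimeError handler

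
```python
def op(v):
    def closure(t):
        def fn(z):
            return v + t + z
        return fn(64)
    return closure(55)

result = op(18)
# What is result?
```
137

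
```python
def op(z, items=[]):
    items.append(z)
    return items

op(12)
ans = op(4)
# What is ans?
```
[12, 4]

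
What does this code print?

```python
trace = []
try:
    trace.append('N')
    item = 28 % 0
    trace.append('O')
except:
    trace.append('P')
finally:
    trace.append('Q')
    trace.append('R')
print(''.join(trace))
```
NPQR

Code before exception runs, then except, then all of finally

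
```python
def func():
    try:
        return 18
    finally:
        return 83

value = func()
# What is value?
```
83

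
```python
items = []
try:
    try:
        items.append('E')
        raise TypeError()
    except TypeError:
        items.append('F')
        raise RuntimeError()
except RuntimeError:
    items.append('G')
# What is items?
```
['E', 'F', 'G']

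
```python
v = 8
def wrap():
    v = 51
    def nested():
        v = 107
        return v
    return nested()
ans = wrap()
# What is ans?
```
107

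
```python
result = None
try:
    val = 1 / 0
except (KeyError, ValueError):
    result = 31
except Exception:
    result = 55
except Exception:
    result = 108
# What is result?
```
55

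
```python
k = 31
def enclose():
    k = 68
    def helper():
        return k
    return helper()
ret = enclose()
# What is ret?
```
68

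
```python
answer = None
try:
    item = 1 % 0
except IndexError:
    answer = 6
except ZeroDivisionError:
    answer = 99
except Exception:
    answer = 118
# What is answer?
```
99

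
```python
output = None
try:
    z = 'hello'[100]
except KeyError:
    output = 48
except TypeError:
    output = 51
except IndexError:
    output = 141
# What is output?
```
141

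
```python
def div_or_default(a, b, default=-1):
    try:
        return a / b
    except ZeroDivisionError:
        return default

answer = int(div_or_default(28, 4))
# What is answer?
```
7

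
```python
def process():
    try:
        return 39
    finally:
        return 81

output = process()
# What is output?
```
81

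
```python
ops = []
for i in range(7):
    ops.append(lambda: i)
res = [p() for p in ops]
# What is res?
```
[6, 6, 6, 6, 6, 6, 6]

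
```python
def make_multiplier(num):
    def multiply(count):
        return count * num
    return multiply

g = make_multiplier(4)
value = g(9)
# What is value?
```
36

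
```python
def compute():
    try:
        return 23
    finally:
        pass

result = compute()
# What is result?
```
23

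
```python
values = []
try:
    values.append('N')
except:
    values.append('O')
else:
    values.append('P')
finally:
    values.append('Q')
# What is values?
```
['N', 'P', 'Q']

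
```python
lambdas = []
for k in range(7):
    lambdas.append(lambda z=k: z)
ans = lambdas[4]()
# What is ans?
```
4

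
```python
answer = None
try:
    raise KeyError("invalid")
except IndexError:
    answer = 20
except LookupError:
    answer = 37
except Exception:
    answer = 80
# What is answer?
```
37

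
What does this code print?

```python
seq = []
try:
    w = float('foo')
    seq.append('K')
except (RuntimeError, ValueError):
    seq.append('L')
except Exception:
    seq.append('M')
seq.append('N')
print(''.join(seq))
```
LN

ValueError matches tuple containing it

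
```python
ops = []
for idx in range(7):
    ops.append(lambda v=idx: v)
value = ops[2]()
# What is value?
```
2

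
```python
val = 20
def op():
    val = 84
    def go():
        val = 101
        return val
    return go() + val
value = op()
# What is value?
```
185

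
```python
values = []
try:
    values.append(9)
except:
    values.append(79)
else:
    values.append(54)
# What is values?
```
[9, 54]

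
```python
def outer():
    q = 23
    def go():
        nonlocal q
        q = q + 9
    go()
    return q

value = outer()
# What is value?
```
32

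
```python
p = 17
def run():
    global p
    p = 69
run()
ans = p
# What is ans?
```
69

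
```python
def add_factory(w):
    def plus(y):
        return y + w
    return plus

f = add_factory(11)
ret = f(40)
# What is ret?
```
51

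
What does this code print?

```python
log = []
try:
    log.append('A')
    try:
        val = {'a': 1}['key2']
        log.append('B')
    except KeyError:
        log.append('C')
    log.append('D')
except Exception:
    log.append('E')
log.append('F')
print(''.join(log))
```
ACDF

Inner exception caught by inner handler, outer continues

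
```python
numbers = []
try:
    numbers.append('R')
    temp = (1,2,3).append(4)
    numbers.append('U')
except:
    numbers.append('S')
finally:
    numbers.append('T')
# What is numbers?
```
['R', 'S', 'T']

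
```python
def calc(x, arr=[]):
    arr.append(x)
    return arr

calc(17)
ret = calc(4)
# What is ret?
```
[17, 4]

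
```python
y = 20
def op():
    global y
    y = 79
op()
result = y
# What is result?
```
79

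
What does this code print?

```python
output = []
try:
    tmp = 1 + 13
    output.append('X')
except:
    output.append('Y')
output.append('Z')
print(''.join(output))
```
XZ

No exception, try block completes normally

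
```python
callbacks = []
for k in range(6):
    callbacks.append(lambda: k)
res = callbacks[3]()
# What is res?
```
5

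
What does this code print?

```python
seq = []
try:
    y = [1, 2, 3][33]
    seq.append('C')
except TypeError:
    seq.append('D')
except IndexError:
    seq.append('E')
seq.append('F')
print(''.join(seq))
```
EF

IndexError is caught by its specific handler, not TypeError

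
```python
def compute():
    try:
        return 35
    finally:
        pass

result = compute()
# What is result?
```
35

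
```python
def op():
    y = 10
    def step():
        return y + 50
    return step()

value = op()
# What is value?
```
60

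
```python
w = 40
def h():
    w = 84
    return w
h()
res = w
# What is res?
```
40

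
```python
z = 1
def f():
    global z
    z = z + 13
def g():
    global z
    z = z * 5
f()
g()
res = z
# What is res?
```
70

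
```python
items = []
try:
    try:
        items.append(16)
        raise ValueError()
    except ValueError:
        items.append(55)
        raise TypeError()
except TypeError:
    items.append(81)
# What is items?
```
[16, 55, 81]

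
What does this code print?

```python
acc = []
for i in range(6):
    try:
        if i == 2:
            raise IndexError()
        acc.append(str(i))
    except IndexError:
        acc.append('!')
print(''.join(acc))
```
01!345

Exception on i=2 caught, loop continues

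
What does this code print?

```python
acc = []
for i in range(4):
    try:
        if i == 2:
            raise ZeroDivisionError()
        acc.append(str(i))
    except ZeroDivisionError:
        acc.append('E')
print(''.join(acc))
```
01E3

Exception on i=2 caught, loop continues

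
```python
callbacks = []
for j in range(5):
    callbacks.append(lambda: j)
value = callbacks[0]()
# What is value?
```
4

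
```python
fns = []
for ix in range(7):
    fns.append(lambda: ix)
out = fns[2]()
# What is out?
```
6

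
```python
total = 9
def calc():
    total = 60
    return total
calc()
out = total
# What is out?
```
9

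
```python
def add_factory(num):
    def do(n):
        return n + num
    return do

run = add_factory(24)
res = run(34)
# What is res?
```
58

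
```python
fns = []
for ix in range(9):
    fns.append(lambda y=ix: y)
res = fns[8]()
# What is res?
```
8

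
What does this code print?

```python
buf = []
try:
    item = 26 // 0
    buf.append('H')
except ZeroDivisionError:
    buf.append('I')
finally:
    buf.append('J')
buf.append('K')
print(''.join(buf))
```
IJK

finally always runs, even after exception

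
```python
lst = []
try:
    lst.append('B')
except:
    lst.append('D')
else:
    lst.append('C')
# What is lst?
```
['B', 'C']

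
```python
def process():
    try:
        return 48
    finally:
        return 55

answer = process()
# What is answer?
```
55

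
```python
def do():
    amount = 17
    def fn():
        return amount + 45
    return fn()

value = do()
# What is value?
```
62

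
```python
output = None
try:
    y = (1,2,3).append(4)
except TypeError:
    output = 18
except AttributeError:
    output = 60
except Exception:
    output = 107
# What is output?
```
60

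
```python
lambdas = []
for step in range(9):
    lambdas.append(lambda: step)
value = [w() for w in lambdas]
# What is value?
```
[8, 8, 8, 8, 8, 8, 8, 8, 8]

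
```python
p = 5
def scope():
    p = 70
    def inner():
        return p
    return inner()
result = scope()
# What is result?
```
70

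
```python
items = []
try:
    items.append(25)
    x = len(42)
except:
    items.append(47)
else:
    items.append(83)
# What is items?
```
[25, 47]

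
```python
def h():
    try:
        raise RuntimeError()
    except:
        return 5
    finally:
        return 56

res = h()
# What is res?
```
56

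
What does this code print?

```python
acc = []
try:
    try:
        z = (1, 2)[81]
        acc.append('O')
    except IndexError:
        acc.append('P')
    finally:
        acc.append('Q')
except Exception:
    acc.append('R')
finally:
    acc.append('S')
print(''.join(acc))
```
PQS

Both finally blocks run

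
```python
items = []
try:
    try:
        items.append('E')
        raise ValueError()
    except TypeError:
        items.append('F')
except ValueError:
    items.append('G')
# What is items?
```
['E', 'G']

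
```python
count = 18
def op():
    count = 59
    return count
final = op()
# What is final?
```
59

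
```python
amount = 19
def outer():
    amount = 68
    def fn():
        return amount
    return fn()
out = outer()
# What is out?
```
68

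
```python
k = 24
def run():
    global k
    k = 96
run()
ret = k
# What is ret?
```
96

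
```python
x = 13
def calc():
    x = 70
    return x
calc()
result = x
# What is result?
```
13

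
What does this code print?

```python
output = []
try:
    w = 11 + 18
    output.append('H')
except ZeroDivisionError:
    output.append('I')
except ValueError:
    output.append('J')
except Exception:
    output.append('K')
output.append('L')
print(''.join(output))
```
HL

No exception, try block completes normally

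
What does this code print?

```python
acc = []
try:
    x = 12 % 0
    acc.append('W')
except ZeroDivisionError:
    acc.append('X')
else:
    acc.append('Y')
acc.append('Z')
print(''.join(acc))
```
XZ

else block skipped when exception is caught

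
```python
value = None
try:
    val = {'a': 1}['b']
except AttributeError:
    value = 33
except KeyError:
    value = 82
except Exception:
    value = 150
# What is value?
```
82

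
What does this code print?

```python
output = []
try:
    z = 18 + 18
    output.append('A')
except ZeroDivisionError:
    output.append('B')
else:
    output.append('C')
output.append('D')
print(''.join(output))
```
ACD

else block runs when no exception occurs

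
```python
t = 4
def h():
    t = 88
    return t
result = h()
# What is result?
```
88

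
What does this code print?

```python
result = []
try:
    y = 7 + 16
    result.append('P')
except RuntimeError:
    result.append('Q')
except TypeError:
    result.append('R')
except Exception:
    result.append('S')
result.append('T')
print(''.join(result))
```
PT

No exception, try block completes normally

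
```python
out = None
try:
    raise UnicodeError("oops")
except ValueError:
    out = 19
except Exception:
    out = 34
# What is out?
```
19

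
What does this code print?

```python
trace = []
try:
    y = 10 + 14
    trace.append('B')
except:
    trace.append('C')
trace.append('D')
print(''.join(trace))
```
BD

No exception, try block completes normally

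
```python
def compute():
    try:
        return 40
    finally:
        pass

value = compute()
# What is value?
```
40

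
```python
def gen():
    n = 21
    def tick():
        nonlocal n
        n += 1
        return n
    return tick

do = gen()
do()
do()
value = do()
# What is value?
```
24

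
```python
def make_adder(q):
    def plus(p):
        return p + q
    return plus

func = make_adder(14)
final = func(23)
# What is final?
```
37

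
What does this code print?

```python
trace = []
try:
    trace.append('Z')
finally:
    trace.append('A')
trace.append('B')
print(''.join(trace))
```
ZAB

try/finally without except, no exception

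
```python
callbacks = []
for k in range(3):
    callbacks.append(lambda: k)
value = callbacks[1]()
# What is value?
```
2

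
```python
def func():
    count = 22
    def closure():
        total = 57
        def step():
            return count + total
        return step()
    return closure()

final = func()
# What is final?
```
79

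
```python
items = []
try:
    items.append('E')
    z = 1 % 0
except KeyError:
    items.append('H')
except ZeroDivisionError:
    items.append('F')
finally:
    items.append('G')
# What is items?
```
['E', 'F', 'G']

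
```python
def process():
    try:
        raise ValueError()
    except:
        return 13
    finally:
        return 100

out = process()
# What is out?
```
100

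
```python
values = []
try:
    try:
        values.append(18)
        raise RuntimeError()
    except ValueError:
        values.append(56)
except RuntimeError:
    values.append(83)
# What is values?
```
[18, 83]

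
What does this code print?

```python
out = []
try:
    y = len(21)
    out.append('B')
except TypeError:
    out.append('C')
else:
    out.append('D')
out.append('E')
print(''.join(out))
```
CE

else block skipped when exception is caught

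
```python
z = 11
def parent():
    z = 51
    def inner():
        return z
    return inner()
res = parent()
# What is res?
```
51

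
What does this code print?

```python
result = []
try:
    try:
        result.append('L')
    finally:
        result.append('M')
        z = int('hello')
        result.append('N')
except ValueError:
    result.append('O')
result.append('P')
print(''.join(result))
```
LMOP

Exception in inner finally caught by outer except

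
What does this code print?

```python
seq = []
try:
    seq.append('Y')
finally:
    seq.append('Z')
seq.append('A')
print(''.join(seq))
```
YZA

try/finally without except, no exception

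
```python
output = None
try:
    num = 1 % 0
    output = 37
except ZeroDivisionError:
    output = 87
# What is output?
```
87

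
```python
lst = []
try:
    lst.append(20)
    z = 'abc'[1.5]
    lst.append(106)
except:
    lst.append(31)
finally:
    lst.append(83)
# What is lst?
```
[20, 31, 83]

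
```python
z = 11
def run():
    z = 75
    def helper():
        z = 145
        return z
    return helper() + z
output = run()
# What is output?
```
220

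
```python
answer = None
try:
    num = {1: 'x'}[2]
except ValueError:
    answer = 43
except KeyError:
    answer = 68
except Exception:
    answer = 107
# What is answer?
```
68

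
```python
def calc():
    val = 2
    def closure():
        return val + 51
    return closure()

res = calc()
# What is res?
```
53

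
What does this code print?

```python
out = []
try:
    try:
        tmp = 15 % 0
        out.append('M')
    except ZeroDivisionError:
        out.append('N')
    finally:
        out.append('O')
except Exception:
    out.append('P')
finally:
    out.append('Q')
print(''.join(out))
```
NOQ

Both finally blocks run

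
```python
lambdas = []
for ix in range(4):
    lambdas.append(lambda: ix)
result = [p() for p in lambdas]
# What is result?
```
[3, 3, 3, 3]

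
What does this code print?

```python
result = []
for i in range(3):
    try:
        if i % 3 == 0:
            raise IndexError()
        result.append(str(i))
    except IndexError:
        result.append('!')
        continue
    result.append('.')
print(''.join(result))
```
!1.2.

continue in except skips rest of loop body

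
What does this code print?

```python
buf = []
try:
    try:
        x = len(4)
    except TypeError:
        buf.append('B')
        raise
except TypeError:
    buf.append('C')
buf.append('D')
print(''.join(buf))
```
BCD

raise without argument re-raises current exception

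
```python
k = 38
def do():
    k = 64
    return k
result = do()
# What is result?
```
64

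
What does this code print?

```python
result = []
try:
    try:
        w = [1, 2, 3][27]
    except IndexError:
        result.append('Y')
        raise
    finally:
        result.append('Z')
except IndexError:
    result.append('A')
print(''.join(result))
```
YZA

finally runs before re-raised exception propagates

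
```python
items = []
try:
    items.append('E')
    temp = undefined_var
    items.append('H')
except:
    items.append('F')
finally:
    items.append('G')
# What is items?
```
['E', 'F', 'G']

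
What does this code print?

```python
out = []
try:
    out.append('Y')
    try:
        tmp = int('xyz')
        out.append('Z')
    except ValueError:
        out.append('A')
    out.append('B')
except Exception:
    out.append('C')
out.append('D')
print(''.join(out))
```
YABD

Inner exception caught by inner handler, outer continues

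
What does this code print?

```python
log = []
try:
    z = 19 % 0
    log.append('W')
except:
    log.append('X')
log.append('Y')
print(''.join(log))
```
XY

Exception raised in try, caught by bare except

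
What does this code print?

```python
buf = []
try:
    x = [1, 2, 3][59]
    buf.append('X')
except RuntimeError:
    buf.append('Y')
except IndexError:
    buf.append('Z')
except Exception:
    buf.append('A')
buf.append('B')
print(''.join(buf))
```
ZB

IndexError matches before generic Exception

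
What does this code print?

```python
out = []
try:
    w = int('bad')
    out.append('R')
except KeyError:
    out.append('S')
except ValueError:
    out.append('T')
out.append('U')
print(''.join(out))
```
TU

ValueError is caught by its specific handler, not KeyError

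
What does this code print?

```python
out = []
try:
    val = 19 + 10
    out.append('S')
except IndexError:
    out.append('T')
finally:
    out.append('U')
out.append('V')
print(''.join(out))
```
SUV

finally runs after normal execution too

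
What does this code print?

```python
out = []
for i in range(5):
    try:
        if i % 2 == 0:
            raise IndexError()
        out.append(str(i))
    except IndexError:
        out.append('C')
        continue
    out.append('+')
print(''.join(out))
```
C1+C3+C

continue in except skips rest of loop body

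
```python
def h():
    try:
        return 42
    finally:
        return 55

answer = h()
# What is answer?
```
55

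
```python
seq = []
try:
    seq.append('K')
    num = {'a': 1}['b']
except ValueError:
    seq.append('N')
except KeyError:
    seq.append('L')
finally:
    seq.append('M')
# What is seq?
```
['K', 'L', 'M']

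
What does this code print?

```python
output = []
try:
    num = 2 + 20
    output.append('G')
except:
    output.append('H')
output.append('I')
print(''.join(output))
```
GI

No exception, try block completes normally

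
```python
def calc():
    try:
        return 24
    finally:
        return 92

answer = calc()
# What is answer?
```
92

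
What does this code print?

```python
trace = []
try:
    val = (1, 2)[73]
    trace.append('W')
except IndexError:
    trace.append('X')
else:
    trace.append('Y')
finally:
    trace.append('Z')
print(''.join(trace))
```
XZ

Exception: except runs, else skipped, finally runs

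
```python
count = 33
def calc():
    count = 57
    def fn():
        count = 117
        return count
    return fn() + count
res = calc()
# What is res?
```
174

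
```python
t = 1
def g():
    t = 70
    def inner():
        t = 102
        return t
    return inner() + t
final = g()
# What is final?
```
172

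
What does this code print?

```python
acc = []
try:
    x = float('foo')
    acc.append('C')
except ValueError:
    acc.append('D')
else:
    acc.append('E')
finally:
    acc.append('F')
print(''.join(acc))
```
DF

Exception: except runs, else skipped, finally runs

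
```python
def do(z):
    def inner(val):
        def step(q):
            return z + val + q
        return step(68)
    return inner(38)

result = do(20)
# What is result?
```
126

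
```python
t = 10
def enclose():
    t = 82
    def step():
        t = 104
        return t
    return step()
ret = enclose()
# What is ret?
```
104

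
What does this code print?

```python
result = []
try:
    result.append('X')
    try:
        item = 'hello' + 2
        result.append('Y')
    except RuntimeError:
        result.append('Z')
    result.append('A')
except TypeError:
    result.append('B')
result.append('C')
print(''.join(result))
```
XBC

Inner handler doesn't match, propagates to outer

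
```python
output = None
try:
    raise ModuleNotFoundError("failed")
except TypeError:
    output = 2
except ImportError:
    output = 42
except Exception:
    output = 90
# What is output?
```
42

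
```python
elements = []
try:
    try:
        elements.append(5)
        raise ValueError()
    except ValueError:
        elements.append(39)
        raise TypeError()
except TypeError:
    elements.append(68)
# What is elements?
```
[5, 39, 68]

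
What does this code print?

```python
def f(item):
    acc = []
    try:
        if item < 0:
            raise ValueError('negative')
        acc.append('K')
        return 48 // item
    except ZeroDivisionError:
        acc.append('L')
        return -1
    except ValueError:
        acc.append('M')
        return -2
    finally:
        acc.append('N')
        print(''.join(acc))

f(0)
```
KLN

item=0 causes ZeroDivisionError, caught, finally prints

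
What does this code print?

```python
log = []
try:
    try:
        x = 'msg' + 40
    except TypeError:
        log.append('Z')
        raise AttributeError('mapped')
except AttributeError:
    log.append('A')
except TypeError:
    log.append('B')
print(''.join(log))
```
ZA

New AttributeError raised, caught by outer AttributeError handler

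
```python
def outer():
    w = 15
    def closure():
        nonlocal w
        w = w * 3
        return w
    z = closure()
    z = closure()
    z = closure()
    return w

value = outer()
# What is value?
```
405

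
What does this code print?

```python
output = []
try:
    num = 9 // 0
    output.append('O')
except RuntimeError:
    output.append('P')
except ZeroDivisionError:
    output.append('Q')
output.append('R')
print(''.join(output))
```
QR

ZeroDivisionError is caught by its specific handler, not RuntimeError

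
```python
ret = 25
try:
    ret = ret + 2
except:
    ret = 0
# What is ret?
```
27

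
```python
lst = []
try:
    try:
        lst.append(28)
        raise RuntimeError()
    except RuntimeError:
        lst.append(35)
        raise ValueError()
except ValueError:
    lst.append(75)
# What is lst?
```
[28, 35, 75]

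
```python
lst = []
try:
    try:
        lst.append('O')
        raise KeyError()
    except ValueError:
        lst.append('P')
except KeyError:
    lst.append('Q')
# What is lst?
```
['O', 'Q']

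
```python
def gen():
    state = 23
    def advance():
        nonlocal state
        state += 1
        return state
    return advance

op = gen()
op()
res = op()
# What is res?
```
25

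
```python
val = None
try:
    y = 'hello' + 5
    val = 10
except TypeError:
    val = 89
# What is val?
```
89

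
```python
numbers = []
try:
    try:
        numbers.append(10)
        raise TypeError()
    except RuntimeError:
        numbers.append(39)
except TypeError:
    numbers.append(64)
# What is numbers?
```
[10, 64]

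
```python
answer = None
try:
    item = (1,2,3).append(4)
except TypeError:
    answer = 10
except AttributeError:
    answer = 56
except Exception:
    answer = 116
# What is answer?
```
56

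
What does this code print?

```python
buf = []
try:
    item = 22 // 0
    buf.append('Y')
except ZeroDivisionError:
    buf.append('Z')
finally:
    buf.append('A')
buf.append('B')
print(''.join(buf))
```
ZAB

finally always runs, even after exception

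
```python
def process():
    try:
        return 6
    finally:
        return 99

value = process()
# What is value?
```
99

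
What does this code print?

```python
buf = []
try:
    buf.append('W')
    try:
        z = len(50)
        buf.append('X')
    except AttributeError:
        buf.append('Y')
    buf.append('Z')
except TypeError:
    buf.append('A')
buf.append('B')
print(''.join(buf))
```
WAB

Inner handler doesn't match, propagates to outer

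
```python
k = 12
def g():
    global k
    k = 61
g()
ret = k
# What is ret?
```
61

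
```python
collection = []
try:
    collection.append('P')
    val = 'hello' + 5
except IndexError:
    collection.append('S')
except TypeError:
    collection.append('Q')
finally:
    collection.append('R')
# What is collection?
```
['P', 'Q', 'R']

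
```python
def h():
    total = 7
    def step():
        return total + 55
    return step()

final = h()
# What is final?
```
62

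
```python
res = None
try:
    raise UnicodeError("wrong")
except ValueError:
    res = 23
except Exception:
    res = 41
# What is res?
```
23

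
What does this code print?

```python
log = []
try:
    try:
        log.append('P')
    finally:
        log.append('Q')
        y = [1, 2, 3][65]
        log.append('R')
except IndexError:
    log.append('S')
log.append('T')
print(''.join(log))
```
PQST

Exception in inner finally caught by outer except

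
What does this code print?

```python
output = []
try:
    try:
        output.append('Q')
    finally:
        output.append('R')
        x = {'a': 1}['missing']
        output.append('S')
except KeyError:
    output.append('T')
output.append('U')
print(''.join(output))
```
QRTU

Exception in inner finally caught by outer except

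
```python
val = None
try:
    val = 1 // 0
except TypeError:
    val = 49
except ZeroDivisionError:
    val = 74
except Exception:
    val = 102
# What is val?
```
74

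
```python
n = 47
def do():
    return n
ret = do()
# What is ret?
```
47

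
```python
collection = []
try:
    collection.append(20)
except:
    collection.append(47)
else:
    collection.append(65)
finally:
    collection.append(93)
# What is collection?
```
[20, 65, 93]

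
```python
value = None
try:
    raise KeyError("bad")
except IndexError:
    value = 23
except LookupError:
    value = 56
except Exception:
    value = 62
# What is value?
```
56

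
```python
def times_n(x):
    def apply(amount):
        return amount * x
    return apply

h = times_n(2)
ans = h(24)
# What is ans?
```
48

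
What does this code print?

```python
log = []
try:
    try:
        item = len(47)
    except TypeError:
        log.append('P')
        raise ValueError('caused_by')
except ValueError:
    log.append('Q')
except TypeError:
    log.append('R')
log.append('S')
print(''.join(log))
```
PQS

ValueError raised and caught, original TypeError not re-raised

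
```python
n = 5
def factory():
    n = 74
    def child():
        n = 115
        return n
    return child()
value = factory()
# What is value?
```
115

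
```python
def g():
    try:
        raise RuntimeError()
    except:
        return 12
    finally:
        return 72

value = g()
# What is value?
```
72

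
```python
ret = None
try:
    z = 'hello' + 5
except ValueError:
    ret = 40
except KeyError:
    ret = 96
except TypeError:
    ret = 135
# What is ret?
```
135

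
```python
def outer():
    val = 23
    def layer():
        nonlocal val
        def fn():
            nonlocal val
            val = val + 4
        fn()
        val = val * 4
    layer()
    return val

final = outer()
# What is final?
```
108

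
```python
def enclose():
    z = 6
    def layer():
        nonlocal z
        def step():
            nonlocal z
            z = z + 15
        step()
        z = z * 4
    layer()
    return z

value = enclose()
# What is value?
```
84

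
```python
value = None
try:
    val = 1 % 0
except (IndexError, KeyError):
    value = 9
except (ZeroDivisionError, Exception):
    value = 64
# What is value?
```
64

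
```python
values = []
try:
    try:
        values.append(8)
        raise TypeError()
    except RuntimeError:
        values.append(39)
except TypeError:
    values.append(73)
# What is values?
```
[8, 73]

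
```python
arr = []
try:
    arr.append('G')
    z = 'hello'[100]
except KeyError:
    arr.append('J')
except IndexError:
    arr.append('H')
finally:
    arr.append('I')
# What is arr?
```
['G', 'H', 'I']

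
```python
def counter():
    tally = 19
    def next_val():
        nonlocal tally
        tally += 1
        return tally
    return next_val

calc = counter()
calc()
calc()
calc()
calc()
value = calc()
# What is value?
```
24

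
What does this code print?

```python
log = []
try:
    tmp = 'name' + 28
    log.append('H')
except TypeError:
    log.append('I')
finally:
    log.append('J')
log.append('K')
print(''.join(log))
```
IJK

finally always runs, even after exception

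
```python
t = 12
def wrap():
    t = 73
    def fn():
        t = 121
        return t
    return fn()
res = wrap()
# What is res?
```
121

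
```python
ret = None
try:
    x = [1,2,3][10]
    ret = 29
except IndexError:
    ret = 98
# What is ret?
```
98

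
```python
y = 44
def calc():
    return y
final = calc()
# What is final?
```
44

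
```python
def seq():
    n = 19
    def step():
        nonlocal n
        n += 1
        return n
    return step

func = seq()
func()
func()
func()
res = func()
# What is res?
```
23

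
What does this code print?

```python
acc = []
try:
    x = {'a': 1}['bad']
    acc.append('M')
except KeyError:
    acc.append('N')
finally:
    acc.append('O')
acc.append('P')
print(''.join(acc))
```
NOP

finally always runs, even after exception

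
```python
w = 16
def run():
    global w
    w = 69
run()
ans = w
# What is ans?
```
69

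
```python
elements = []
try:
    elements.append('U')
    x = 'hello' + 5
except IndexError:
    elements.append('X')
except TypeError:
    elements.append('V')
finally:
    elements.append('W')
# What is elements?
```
['U', 'V', 'W']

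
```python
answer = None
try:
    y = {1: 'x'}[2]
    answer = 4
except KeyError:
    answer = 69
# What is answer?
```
69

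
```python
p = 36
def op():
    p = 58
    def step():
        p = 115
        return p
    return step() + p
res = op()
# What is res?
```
173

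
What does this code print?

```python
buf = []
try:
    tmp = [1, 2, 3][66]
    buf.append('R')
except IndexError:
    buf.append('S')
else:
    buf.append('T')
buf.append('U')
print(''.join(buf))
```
SU

else block skipped when exception is caught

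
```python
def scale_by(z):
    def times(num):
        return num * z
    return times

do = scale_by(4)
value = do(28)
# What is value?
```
112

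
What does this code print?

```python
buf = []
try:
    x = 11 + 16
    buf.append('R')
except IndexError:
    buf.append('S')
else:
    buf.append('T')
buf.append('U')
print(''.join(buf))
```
RTU

else block runs when no exception occurs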